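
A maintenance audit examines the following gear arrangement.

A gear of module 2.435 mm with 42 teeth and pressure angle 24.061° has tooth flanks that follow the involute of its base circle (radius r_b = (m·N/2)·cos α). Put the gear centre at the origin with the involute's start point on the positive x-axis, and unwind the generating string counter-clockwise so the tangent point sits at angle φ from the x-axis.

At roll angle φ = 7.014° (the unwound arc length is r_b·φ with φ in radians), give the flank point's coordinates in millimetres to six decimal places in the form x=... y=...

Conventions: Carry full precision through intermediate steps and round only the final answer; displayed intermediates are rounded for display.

x=47.040531 y=0.028510

topology: single-mesh involute geometry — m = 2.435, N = 42
pitch radius r_p = m·N/2 = 2.435·42/2 = 51.135000
base radius r_b = r_p·cos α = 51.135000·cos 24.061° = 46.691977
roll angle φ = 7.014° = 0.12241739 rad
x = r_b·(cos φ + φ·sin φ) = 47.040531
y = r_b·(sin φ − φ·cos φ) = 0.028510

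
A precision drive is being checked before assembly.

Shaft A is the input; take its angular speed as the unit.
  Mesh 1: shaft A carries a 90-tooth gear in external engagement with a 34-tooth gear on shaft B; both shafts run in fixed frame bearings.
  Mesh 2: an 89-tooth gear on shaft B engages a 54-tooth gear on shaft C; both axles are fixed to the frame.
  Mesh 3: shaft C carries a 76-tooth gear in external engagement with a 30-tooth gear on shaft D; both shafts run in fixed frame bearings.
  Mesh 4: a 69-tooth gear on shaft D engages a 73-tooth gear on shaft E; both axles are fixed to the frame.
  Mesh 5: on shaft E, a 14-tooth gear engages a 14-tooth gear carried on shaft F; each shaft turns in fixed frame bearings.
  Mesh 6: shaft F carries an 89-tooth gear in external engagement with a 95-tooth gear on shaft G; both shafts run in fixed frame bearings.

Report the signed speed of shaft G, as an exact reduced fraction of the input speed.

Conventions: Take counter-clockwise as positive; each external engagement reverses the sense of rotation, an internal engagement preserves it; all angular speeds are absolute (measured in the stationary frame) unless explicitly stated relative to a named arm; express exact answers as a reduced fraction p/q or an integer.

6-mesh fixed-axis compound train (all bearings frame-fixed)
mesh 1 [90T→34T]: |ω|/ω_in = 1×90/34 = 45/17, sense flips to −
mesh 2 [89T→54T]: |ω|/ω_in = (45/17)×89/54 = 445/102, sense flips to +
mesh 3 [76T→30T]: |ω|/ω_in = (445/102)×76/30 = 1691/153, sense flips to −
mesh 4 [69T→73T]: |ω|/ω_in = (1691/153)×69/73 = 38893/3723, sense flips to +
mesh 5 [14T→14T]: |ω|/ω_in = (38893/3723)×14/14 = 38893/3723, sense flips to −
mesh 6 [89T→95T]: |ω|/ω_in = (38893/3723)×89/95 = 182183/18615, sense flips to +
signed output speed (× input speed) = 182183/18615

182183/18615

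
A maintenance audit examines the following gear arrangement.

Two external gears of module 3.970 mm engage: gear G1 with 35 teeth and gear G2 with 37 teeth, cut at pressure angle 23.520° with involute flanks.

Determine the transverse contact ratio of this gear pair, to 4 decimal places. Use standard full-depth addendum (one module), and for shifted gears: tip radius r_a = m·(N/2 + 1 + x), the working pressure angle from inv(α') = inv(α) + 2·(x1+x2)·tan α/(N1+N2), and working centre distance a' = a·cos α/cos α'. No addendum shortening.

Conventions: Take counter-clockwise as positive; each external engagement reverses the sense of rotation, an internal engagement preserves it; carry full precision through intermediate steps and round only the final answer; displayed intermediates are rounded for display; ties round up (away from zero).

recognized (one external pair, fixed centres): single-mesh tooth geometry, m = 3.970, N1 = 35, N2 = 37
base radii: r_b1 = 63.703075, r_b2 = 67.343250
tip radii: r_a1 = 73.445000, r_a2 = 77.415000
no profile shift: α' = α, a' = a
action lengths: √(r_a1²−r_b1²) = 36.552514, √(r_a2²−r_b2²) = 38.183359
base pitch p_b = π·m·cos α = 11.435949
CR = (36.552514 + 38.183359 − 142.920000·sin 23.52000°)/11.435949 = 1.547830
contact ratio ≈ 1.5478

1.5478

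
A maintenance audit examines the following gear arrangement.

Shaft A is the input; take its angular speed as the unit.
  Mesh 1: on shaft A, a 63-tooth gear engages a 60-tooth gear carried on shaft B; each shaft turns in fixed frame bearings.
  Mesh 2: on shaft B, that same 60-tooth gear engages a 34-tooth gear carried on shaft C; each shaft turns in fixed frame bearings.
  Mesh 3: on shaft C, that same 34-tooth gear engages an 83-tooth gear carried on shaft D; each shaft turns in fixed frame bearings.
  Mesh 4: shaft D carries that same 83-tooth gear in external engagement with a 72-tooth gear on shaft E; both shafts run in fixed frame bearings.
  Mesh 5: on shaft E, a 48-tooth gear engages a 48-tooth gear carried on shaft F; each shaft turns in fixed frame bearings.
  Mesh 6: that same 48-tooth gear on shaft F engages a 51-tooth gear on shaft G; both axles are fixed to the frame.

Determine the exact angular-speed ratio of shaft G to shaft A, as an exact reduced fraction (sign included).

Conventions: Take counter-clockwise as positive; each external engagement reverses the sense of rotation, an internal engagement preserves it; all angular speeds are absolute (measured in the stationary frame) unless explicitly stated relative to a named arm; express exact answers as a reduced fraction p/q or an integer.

class = fixed-axis compound train [6 meshes; 6 ratios multiply, 6 sense flips]
mesh 1 [63T→60T]: running ratio 21/20, sense −
mesh 2 [60T→34T]: running ratio 63/34, sense +
mesh 3 [34T→83T]: running ratio 63/83, sense −
mesh 4 [83T→72T]: running ratio 7/8, sense +
mesh 5 [48T→48T]: running ratio 7/8, sense −
mesh 6 [48T→51T]: running ratio 14/17, sense +
ω_out/ω_in = 14/17

14/17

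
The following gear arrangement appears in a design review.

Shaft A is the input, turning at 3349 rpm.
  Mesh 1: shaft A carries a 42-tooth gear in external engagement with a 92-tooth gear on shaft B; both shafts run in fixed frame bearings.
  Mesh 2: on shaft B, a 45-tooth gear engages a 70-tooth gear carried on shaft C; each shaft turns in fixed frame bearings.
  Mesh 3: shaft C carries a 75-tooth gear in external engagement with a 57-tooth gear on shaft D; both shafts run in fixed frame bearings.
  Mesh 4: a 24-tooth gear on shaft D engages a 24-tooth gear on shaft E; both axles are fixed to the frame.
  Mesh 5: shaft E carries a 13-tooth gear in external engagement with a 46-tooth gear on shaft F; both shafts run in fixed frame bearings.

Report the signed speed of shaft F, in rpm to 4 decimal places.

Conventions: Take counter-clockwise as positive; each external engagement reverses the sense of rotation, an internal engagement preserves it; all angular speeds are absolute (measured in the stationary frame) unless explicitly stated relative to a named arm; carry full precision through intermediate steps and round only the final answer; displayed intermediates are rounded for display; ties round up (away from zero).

recognized (6 fixed axles, 5 meshes): fixed-axis compound train
mesh 1 [42T→92T]: ω = 3349.0000×42/92 = 1528.8913 rpm, sense flips to −
mesh 2 [45T→70T]: ω = 1528.8913×45/70 = 982.8587 rpm, sense flips to +
mesh 3 [75T→57T]: ω = 982.8587×75/57 = 1293.2351 rpm, sense flips to −
mesh 4 [24T→24T]: ω = 1293.2351×24/24 = 1293.2351 rpm, sense flips to +
mesh 5 [13T→46T]: ω = 1293.2351×13/46 = 365.4795 rpm, sense flips to −
signed output speed = -365.4795 rpm

-365.4795 rpm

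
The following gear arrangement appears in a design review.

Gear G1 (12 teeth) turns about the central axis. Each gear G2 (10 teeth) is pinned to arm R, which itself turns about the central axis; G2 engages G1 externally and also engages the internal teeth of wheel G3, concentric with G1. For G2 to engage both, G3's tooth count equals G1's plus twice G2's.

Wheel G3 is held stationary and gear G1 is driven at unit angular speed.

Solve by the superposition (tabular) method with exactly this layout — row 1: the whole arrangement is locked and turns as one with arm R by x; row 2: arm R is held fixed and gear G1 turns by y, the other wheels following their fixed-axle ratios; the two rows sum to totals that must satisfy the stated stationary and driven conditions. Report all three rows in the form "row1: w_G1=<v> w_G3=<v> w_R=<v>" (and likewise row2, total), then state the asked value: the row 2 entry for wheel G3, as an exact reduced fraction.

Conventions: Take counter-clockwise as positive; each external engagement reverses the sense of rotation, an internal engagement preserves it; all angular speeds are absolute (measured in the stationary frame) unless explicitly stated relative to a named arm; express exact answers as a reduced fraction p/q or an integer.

row1: w_G1=3/11 w_G3=3/11 w_R=3/11
row2: w_G1=8/11 w_G3=-3/11 w_R=0
total: w_G1=1 w_G3=0 w_R=3/11
asked value: -3/11

planetary set (12T centre, 10T on arm, 32T internal) — Willis relation
superposition row 1 [locked train]: every member turns x
row 2 (arm held, sun turns y): ω_ring = −(12/32)·y, ω_arm = 0
boundary: total ω_ring = x − (12/32)·y = 0 and total ω_sun = x + y = 1  ⇒  y = 8/11, x = 3/11
row 2 ring = −(12/32)·8/11 = -3/11
totals (row 1 + row 2): sun 3/11 + 8/11 = 1, ring 3/11 + (-3/11) = 0, arm 3/11 + 0 = 3/11
asked cell (row2, ring) = -3/11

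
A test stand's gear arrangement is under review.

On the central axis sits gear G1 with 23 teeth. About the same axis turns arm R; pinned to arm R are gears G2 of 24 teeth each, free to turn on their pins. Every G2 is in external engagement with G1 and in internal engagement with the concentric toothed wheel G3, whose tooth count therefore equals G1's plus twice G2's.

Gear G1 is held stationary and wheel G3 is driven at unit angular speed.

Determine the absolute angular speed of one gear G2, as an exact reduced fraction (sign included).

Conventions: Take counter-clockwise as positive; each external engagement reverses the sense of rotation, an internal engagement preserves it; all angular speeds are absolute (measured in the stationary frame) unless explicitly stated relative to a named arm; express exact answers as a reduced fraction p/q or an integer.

topology: planetary set — G1 23T / G2 24T / G3 71T, arm = carrier (Willis)
ring teeth: 23 + 2·24 = 71
23(ω_sun−ω_arm) = −71(ω_ring−ω_arm),  ω_sun = 0, ω_ring = 1
23(0−ω_arm) = −71(1−ω_arm)  ⇒  94·ω_arm = 71  ⇒  ω_arm = 71/94
sun–planet mesh: 23·(0−71/94) = −24·(ω_p−ω_arm)  ⇒  ω_p−ω_arm = 1633/2256
ω_p = 71/94 + 1633/2256 = 71/48
exact speed ratio = 71/48

71/48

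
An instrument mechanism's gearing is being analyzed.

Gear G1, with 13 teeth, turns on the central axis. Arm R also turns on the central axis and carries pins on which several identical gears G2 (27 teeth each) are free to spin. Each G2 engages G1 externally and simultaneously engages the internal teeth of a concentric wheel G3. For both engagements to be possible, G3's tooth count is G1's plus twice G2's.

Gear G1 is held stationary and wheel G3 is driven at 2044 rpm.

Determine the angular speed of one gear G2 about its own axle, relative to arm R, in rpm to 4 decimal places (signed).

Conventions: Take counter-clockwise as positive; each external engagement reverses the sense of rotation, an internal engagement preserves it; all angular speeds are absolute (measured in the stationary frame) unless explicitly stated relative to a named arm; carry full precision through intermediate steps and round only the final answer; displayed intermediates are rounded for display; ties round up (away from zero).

topology: planetary set — G1 13T / G2 27T / G3 67T, arm = carrier (Willis)
normalise by the input: solve with ω_ring = 1, then scale by 2044 rpm
ring teeth: 13 + 2·27 = 67
13(ω_sun−ω_arm) = −67(ω_ring−ω_arm),  ω_sun = 0, ω_ring = 1
13(0−ω_arm) = −67(1−ω_arm)  ⇒  80·ω_arm = 67  ⇒  ω_arm = 67/80
sun–planet mesh: 13·(0−67/80) = −27·(ω_p−ω_arm)  ⇒  ω_p−ω_arm = 871/2160
scale: ω_p−ω_arm = 871/2160 × 2044 rpm = +824.2241 rpm

+824.2241 rpm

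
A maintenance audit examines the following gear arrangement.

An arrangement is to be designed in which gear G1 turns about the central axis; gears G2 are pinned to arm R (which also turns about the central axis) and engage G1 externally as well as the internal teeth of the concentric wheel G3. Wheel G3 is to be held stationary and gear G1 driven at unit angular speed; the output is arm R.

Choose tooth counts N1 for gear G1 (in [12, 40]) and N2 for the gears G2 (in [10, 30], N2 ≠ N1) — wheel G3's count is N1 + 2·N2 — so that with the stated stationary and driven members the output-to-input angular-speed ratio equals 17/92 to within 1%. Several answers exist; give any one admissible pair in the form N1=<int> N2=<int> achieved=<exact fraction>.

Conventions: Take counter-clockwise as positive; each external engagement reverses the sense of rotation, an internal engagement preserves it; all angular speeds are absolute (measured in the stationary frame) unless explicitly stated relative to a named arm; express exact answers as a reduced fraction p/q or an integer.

N1=17 N2=29 achieved=17/92

class = planetary set [ratio 17/92 wanted; Willis about the carrier]
Willis with ω_ring = 0: ω_arm/ω_sun = N1/(N1+N3); set equal to 17/92  ⇒  N3/N1 = 1/(17/92) − 1 = 75/17
N3 = N1 + 2·N2  ⇒  N2/N1 = (N3/N1 − 1)/2 = (75/17 − 1)/2 = 29/17
smallest multiple with N1 ≥ 12 and N2 ≥ 10: k = 1  ⇒  N1 = 1·17 = 17, N2 = 1·29 = 29 (N1 ≤ 40, N2 ≤ 30, N2 ≠ N1 ✓), N3 = 17 + 2·29 = 75
check: N1/(N1+N3) with N1 = 17, N3 = 75 gives 17/92; |achieved − target| = 0 ≤ 17/9200 ✓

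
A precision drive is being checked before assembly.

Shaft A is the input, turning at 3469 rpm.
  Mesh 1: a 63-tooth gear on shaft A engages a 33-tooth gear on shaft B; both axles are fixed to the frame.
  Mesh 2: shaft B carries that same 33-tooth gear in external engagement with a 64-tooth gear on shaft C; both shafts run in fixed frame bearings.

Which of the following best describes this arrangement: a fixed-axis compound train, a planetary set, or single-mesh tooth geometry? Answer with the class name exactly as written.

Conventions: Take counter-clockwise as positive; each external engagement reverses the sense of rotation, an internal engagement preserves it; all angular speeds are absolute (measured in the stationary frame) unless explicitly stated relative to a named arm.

class = fixed-axis compound train [2 meshes; 2 ratios multiply, 2 sense flips]
classification: fixed-axis compound train

fixed-axis compound train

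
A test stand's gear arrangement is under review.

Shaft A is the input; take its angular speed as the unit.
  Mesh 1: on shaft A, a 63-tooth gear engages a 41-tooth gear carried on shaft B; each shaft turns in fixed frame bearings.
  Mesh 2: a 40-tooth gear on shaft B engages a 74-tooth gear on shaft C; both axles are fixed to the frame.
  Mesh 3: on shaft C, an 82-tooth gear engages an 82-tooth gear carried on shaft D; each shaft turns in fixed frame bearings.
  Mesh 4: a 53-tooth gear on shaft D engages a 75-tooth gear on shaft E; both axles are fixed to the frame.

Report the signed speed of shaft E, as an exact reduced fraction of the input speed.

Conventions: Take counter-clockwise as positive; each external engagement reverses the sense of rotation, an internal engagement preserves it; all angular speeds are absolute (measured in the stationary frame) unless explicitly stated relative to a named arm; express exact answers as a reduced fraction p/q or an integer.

4452/7585

4-mesh fixed-axis compound train (all bearings frame-fixed)
mesh 1 [63T→41T]: |ω|/ω_in = 1×63/41 = 63/41, sense flips to −
mesh 2 [40T→74T]: |ω|/ω_in = (63/41)×40/74 = 1260/1517, sense flips to +
mesh 3 [82T→82T]: |ω|/ω_in = (1260/1517)×82/82 = 1260/1517, sense flips to −
mesh 4 [53T→75T]: |ω|/ω_in = (1260/1517)×53/75 = 4452/7585, sense flips to +
signed output speed (× input speed) = 4452/7585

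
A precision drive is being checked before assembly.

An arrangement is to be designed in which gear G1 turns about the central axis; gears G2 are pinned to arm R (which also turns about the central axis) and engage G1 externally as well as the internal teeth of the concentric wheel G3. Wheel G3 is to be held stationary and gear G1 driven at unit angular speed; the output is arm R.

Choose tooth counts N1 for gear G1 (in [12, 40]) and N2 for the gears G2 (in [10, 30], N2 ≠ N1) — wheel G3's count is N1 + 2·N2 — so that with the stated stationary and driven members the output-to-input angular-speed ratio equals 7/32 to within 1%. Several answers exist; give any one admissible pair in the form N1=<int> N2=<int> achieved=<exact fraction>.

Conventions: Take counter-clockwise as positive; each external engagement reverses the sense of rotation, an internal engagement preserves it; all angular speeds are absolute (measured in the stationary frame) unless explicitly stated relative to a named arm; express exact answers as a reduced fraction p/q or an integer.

class = planetary set [ratio 7/32 wanted; Willis about the carrier]
Willis with ω_ring = 0: ω_arm/ω_sun = N1/(N1+N3); set equal to 7/32  ⇒  N3/N1 = 1/(7/32) − 1 = 25/7
N3 = N1 + 2·N2  ⇒  N2/N1 = (N3/N1 − 1)/2 = (25/7 − 1)/2 = 9/7
smallest multiple with N1 ≥ 12 and N2 ≥ 10: k = 2  ⇒  N1 = 2·7 = 14, N2 = 2·9 = 18 (N1 ≤ 40, N2 ≤ 30, N2 ≠ N1 ✓), N3 = 14 + 2·18 = 50
check: N1/(N1+N3) with N1 = 14, N3 = 50 gives 7/32; |achieved − target| = 0 ≤ 7/3200 ✓

N1=14 N2=18 achieved=7/32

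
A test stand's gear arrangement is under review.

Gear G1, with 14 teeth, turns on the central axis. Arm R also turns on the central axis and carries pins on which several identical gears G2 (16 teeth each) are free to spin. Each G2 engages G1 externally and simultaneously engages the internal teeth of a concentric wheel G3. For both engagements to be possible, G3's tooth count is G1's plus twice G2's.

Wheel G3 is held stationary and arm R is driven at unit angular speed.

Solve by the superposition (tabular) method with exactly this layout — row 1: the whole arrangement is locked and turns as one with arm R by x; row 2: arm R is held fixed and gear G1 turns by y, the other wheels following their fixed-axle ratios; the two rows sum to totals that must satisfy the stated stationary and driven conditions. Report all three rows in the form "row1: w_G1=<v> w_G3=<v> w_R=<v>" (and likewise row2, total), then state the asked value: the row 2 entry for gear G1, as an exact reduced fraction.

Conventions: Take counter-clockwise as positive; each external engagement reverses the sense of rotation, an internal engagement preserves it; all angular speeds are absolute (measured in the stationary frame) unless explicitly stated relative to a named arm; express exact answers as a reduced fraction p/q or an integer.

topology: planetary set — G1 14T / G2 16T / G3 46T, arm = carrier (Willis)
superposition row 1 [locked train]: every member turns x
row 2 — arm fixed, fixed-axis ratios: sun y, ring −(14/46)·y, arm 0
boundary: total ω_ring = x − (14/46)·y = 0 and total ω_arm = x = 1  ⇒  y = 23/7, x = 1
row 2 ring = −(14/46)·23/7 = -1
totals (row 1 + row 2): sun 1 + 23/7 = 30/7, ring 1 + (-1) = 0, arm 1 + 0 = 1
asked cell (row2, sun) = 23/7

row1: w_G1=1 w_G3=1 w_R=1
row2: w_G1=23/7 w_G3=-1 w_R=0
total: w_G1=30/7 w_G3=0 w_R=1
asked value: 23/7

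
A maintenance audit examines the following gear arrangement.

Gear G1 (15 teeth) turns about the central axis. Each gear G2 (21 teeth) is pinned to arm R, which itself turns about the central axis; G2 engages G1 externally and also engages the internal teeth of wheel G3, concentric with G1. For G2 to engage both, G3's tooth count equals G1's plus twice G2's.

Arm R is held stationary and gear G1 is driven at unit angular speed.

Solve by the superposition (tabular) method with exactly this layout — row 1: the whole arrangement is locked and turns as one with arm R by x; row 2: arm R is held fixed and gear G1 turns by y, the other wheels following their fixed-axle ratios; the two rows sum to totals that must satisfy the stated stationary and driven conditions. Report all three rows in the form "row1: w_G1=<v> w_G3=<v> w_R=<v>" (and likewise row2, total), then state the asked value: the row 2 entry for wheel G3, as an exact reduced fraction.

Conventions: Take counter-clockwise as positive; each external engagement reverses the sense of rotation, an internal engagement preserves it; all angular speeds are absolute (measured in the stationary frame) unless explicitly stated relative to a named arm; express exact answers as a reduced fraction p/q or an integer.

row1: w_G1=0 w_G3=0 w_R=0
row2: w_G1=1 w_G3=-5/19 w_R=0
total: w_G1=1 w_G3=-5/19 w_R=0
asked value: -5/19

topology: planetary set — G1 15T / G2 21T / G3 57T, arm = carrier (Willis)
row 1 — lock + rotate with arm: ω_sun = ω_ring = ω_arm = x
row 2: sun turns y, ring = −(15/57)·y, arm 0
boundary: total ω_arm = x = 0 and total ω_sun = x + y = 1  ⇒  y = 1, x = 0
row 2 ring = −(15/57)·1 = -5/19
totals (row 1 + row 2): sun 0 + 1 = 1, ring 0 + (-5/19) = -5/19, arm 0 + 0 = 0
asked cell (row2, ring) = -5/19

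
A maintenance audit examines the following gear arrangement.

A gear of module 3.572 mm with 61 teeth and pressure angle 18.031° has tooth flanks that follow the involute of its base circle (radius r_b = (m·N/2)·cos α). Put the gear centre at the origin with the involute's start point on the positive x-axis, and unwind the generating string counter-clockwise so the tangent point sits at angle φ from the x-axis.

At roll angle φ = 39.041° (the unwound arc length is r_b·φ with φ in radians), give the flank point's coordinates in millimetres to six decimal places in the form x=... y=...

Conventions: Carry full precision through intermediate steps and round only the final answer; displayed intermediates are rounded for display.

recognized (one wheel, involute flank): single-mesh tooth geometry, m = 3.572, N = 61
pitch radius r_p = m·N/2 = 3.572·61/2 = 108.946000
base radius r_b = r_p·cos α = 108.946000·cos 18.031° = 103.595573
roll angle φ = 39.041° = 0.68139399 rad
x = r_b·(cos φ + φ·sin φ) = 124.924802
y = r_b·(sin φ − φ·cos φ) = 10.425935

x=124.924802 y=10.425935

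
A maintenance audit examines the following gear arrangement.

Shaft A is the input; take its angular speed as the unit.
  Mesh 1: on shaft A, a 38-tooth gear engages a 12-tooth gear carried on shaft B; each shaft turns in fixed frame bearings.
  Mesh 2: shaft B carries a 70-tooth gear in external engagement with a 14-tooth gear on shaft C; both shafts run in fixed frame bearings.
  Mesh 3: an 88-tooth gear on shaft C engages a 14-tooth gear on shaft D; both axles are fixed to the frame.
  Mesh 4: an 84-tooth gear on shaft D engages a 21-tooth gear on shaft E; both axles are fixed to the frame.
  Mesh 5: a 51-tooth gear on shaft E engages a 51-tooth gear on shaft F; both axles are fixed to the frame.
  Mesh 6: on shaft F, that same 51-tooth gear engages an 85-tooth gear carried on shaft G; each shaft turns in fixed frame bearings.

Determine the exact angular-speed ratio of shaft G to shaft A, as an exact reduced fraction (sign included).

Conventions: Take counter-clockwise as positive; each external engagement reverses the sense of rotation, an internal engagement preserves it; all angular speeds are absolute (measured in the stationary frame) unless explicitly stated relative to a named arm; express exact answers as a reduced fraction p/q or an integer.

class = fixed-axis compound train [6 meshes; 6 ratios multiply, 6 sense flips]
mesh 1 [38T→12T]: running ratio 19/6, sense −
mesh 2 [70T→14T]: running ratio 95/6, sense +
mesh 3 [88T→14T]: running ratio 2090/21, sense −
mesh 4 [84T→21T]: running ratio 8360/21, sense +
mesh 5 [51T→51T]: running ratio 8360/21, sense −
mesh 6 [51T→85T]: running ratio 1672/7, sense +
ω_out/ω_in = 1672/7

1672/7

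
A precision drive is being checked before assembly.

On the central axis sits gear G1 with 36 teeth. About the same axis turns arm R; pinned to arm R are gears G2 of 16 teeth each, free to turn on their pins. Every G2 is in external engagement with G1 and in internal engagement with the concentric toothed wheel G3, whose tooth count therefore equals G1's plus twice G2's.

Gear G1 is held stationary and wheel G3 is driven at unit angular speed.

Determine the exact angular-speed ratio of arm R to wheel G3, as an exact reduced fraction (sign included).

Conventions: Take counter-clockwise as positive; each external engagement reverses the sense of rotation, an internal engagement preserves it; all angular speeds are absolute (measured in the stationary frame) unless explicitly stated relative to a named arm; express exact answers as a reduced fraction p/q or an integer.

17/26

topology: planetary set — G1 36T / G2 16T / G3 68T, arm = carrier (Willis)
ring teeth: 36 + 2·16 = 68
36(ω_sun−ω_arm) = −68(ω_ring−ω_arm),  ω_sun = 0, ω_ring = 1
36(0−ω_arm) = −68(1−ω_arm)  ⇒  104·ω_arm = 68  ⇒  ω_arm = 17/26
ω_out/ω_in = 17/26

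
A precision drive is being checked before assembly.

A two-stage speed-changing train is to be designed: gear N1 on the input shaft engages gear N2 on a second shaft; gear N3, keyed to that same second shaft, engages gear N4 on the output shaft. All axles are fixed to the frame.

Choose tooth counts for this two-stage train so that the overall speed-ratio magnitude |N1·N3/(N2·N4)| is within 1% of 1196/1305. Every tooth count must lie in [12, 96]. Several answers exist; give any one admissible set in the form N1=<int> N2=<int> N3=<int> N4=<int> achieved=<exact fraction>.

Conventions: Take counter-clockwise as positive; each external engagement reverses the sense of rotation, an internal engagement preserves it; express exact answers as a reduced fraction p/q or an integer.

topology: fixed-axis compound train — 2 stages, target 1196/1305
target = 1196/1305 in lowest terms: an exact hit needs N1·N3 = k·1196 and N2·N4 = k·1305 for one integer k, every count in [12, 96]; additionally prefer no 1:1 stage (N1 ≠ N2, N3 ≠ N4)
k = 1: N1·N3 = 1196 = 13·92, N2·N4 = 1305 = 15·87
achieved = 13·92/(15·87) = 1196/1305; |achieved − target| = 0 ≤ 299/32625 ✓

N1=13 N2=15 N3=92 N4=87 achieved=1196/1305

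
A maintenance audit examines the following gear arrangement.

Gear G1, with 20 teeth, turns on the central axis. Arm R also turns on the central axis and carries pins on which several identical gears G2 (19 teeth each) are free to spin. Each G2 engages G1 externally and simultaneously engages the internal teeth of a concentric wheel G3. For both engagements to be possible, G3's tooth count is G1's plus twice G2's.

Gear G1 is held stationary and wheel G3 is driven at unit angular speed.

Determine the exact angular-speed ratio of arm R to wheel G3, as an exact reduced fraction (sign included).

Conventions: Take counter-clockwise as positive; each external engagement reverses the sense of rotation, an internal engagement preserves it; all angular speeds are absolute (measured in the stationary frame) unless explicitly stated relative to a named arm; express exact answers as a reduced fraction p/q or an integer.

29/39

topology: planetary set — G1 20T / G2 19T / G3 58T, arm = carrier (Willis)
ring teeth: 20 + 2·19 = 58
20(ω_sun−ω_arm) = −58(ω_ring−ω_arm),  ω_sun = 0, ω_ring = 1
20(0−ω_arm) = −58(1−ω_arm)  ⇒  78·ω_arm = 58  ⇒  ω_arm = 29/39
ω_out/ω_in = 29/39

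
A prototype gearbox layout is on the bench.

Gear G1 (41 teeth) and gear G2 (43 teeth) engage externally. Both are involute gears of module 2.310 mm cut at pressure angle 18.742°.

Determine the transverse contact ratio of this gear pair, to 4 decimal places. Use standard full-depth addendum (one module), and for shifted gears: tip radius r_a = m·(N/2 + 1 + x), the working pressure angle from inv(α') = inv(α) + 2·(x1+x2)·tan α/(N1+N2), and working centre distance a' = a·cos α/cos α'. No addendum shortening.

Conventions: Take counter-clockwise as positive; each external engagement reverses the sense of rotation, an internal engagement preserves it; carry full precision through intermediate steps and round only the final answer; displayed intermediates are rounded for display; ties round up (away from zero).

1.7891

single-mesh involute tooth geometry (41T engaging 43T at module 2.310)
base radii: r_b1 = 44.844001, r_b2 = 47.031513
tip radii: r_a1 = 49.665000, r_a2 = 51.975000
no profile shift: α' = α, a' = a
action lengths: √(r_a1²−r_b1²) = 21.345439, √(r_a2²−r_b2²) = 22.123231
base pitch p_b = π·m·cos α = 6.872272
CR = (21.345439 + 22.123231 − 97.020000·sin 18.74200°)/6.872272 = 1.789138
contact ratio ≈ 1.7891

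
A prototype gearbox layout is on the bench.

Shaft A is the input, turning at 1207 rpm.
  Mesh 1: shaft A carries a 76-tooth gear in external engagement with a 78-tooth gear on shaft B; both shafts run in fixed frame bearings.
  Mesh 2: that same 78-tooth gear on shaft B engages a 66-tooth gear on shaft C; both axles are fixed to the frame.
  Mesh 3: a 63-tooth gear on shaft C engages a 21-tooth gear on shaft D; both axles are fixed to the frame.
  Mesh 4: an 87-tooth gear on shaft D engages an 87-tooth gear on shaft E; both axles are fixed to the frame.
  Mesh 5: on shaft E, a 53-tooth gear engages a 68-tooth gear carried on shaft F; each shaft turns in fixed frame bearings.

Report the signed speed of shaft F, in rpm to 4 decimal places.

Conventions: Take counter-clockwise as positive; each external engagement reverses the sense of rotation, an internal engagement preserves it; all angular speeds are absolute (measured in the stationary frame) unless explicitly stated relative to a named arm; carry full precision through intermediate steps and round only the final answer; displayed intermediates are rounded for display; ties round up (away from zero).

topology: fixed-axis compound train — 5 meshes, A→F
mesh 1 [76T→78T]: ω = 1207.0000×76/78 = 1176.0513 rpm, sense flips to −
mesh 2 [78T→66T]: ω = 1176.0513×78/66 = 1389.8788 rpm, sense flips to +
mesh 3 [63T→21T]: ω = 1389.8788×63/21 = 4169.6364 rpm, sense flips to −
mesh 4 [87T→87T]: ω = 4169.6364×87/87 = 4169.6364 rpm, sense flips to +
mesh 5 [53T→68T]: ω = 4169.6364×53/68 = 3249.8636 rpm, sense flips to −
signed output speed = -3249.8636 rpm

-3249.8636 rpm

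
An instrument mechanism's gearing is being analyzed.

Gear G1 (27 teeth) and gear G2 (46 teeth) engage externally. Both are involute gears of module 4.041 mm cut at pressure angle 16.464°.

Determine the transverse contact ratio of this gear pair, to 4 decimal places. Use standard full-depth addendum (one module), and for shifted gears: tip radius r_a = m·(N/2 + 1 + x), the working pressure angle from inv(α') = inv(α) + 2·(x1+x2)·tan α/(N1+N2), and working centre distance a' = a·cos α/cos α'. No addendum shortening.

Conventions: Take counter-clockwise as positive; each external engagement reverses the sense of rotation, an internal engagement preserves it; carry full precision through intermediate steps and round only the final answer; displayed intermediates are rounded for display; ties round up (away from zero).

class = single-mesh tooth geometry [involute pair 27T × 46T, m = 4.041]
base radii: r_b1 = 52.316697, r_b2 = 89.132151
tip radii: r_a1 = 58.594500, r_a2 = 96.984000
no profile shift: α' = α, a' = a
action lengths: √(r_a1²−r_b1²) = 26.387092, √(r_a2²−r_b2²) = 38.227685
base pitch p_b = π·m·cos α = 12.174648
CR = (26.387092 + 38.227685 − 147.496500·sin 16.46400°)/12.174648 = 1.873760
contact ratio ≈ 1.8738

1.8738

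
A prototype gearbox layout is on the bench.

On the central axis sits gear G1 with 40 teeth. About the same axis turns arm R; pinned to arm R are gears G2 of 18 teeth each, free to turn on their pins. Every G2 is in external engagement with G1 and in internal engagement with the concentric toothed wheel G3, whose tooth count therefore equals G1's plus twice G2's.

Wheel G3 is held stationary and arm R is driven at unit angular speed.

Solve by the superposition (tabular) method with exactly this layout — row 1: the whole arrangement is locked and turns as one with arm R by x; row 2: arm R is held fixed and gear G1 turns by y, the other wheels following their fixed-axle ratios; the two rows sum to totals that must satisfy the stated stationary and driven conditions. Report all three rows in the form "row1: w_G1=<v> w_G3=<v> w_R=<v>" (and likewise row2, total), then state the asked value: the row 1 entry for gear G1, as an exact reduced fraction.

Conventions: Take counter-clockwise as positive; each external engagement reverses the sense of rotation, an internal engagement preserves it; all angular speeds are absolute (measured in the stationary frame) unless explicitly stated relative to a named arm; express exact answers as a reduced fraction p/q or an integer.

row1: w_G1=1 w_G3=1 w_R=1
row2: w_G1=19/10 w_G3=-1 w_R=0
total: w_G1=29/10 w_G3=0 w_R=1
asked value: 1

class = planetary set [G3 = 40+2·18 = 76; Willis about the carrier]
row 1: whole set turns with the arm by x
row 2 — arm fixed, fixed-axis ratios: sun y, ring −(40/76)·y, arm 0
boundary: total ω_ring = x − (40/76)·y = 0 and total ω_arm = x = 1  ⇒  y = 19/10, x = 1
row 2 ring = −(40/76)·19/10 = -1
totals (row 1 + row 2): sun 1 + 19/10 = 29/10, ring 1 + (-1) = 0, arm 1 + 0 = 1
asked cell (row1, sun) = 1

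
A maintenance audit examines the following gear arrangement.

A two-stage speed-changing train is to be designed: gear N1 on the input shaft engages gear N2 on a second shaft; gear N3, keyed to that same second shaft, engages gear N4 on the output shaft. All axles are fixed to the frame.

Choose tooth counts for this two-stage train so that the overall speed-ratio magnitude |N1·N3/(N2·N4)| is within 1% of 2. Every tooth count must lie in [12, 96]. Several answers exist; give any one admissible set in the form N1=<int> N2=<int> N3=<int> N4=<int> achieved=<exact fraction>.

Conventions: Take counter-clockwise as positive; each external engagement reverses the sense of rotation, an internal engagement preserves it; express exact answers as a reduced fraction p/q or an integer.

N1=16 N2=12 N3=18 N4=12 achieved=2

2-stage fixed-axis compound train for ratio 2
target = 2/1 in lowest terms: an exact hit needs N1·N3 = k·2 and N2·N4 = k·1 for one integer k, every count in [12, 96]; additionally prefer no 1:1 stage (N1 ≠ N2, N3 ≠ N4)
k = 1…143: no 1:1-free in-range split of k·2 and k·1 into factor pairs; take k = 144
k = 144: N1·N3 = 288 = 16·18, N2·N4 = 144 = 12·12
achieved = 16·18/(12·12) = 2; |achieved − target| = 0 ≤ 1/50 ✓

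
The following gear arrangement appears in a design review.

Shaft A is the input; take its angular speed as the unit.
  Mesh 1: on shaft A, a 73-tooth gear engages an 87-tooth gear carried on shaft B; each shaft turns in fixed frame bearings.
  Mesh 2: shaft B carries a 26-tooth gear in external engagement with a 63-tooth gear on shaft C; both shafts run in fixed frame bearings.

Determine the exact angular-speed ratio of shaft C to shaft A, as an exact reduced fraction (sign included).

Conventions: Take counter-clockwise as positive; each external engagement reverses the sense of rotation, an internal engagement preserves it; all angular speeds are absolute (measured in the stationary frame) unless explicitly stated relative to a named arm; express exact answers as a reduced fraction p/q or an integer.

class = fixed-axis compound train [2 meshes; 2 ratios multiply, 2 sense flips]
mesh 1 [73T→87T]: running ratio 73/87, sense −
mesh 2 [26T→63T]: running ratio 1898/5481, sense +
ω_out/ω_in = 1898/5481

1898/5481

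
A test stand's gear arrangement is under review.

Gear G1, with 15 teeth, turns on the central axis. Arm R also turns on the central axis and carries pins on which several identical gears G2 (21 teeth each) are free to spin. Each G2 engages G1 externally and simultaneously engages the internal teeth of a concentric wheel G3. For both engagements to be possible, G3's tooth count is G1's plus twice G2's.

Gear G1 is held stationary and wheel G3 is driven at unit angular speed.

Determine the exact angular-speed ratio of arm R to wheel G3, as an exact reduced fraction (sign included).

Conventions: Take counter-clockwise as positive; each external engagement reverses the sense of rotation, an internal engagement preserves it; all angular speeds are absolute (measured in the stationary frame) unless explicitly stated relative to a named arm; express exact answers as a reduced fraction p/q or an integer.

topology: planetary set — G1 15T / G2 21T / G3 57T, arm = carrier (Willis)
ring teeth: 15 + 2·21 = 57
15(ω_sun−ω_arm) = −57(ω_ring−ω_arm),  ω_sun = 0, ω_ring = 1
15(0−ω_arm) = −57(1−ω_arm)  ⇒  72·ω_arm = 57  ⇒  ω_arm = 19/24
ω_out/ω_in = 19/24

19/24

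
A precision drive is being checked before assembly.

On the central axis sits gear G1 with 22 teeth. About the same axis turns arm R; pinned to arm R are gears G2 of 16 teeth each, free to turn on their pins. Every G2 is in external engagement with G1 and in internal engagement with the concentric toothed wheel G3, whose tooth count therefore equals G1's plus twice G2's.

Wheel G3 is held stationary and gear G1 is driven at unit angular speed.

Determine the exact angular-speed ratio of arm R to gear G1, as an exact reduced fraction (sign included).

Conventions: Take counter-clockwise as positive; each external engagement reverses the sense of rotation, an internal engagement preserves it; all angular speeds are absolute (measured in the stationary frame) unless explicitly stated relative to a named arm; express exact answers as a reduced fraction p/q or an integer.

class = planetary set [G3 = 22+2·16 = 54; Willis about the carrier]
ring teeth: 22 + 2·16 = 54
22(ω_sun−ω_arm) = −54(ω_ring−ω_arm),  ω_ring = 0, ω_sun = 1
22(1−ω_arm) = −54(0−ω_arm)  ⇒  76·ω_arm = 22  ⇒  ω_arm = 11/38
ω_out/ω_in = 11/38

11/38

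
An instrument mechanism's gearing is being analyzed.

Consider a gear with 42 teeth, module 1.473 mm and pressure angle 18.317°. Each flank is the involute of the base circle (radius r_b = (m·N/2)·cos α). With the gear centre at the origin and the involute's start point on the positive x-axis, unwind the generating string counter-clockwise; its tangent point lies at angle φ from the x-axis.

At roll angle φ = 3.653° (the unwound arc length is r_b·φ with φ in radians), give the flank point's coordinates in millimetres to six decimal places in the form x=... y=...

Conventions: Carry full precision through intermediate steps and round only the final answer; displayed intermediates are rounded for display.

x=29.425319 y=0.002536

topology: single-mesh involute geometry — m = 1.473, N = 42
pitch radius r_p = m·N/2 = 1.473·42/2 = 30.933000
base radius r_b = r_p·cos α = 30.933000·cos 18.317° = 29.365695
roll angle φ = 3.653° = 0.06375688 rad
x = r_b·(cos φ + φ·sin φ) = 29.425319
y = r_b·(sin φ − φ·cos φ) = 0.002536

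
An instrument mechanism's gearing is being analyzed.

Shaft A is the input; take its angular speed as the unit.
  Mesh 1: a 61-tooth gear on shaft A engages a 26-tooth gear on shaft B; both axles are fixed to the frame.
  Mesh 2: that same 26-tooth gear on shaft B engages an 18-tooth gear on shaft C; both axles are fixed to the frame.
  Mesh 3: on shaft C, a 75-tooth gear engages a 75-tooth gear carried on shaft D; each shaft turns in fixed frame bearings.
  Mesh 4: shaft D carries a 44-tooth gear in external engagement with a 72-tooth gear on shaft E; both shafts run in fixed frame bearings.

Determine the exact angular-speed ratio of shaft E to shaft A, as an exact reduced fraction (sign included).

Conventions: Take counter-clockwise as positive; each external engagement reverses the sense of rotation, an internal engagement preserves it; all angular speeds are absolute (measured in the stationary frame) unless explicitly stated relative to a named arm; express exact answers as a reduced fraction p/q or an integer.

class = fixed-axis compound train [4 meshes; 4 ratios multiply, 4 sense flips]
mesh 1 [61T→26T]: running ratio 61/26, sense −
mesh 2 [26T→18T]: running ratio 61/18, sense +
mesh 3 [75T→75T]: running ratio 61/18, sense −
mesh 4 [44T→72T]: running ratio 671/324, sense +
ω_out/ω_in = 671/324

671/324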